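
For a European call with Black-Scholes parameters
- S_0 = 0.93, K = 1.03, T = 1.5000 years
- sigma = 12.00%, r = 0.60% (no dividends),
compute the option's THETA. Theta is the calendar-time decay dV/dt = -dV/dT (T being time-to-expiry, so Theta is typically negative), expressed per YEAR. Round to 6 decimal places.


Answer: Theta = -0.017005

Derivation:
d1 = -0.5601812603; d2 = -0.7071506449
phi(d1) = 0.3410111667; exp(-qT) = 1.0000000000; exp(-rT) = 0.9910403788
Theta = -S*exp(-qT)*phi(d1)*sigma/(2*sqrt(T)) - r*K*exp(-rT)*N(d2) + q*S*exp(-qT)*N(d1)
N(d1) = 0.2876779039; N(d2) = 0.2397364330; sqrt(T) = 1.2247448714
Term 1 = -0.9300 * 1.0000000000 * 0.3410111667 * 0.1200 / (2 * 1.2247448714) = -0.0155366424
Term 2 = -0.0060 * 1.0300 * 0.9910403788 * 0.2397364330 = -0.0014682968
Term 3 = 0 (no dividend yield, q = 0)
Theta = -0.0155366424 + (-0.0014682968) + (0.0000000000) = -0.017005


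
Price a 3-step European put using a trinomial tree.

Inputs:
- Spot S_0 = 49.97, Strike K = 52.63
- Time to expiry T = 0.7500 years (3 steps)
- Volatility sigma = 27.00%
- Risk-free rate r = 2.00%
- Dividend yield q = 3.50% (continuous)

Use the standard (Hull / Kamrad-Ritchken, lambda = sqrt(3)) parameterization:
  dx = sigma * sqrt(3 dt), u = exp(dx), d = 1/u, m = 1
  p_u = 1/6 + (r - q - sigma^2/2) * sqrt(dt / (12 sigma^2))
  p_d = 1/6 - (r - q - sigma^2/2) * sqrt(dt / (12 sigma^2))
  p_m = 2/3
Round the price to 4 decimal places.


dt = T/N = 0.250000; dx = sigma*sqrt(3*dt) = 0.233827
u = exp(dx) = 1.263426; d = 1/u = 0.791499
p_u = 0.139162, p_m = 0.666667, p_d = 0.194171
Discount per step: exp(-r*dt) = 0.995012
Stock lattice S(k, j) with j the centered position index:
  k=0: S(0,+0) = 49.9700
  k=1: S(1,-1) = 39.5512; S(1,+0) = 49.9700; S(1,+1) = 63.1334
  k=2: S(2,-2) = 31.3047; S(2,-1) = 39.5512; S(2,+0) = 49.9700; S(2,+1) = 63.1334; S(2,+2) = 79.7643
  k=3: S(3,-3) = 24.7777; S(3,-2) = 31.3047; S(3,-1) = 39.5512; S(3,+0) = 49.9700; S(3,+1) = 63.1334; S(3,+2) = 79.7643; S(3,+3) = 100.7763
Terminal payoffs V(N, j) = max(K - S_T, 0):
  V(3,-3) = 27.852345; V(3,-2) = 21.325273; V(3,-1) = 13.078803; V(3,+0) = 2.660000; V(3,+1) = 0.000000; V(3,+2) = 0.000000; V(3,+3) = 0.000000
Backward induction: V(k, j) = exp(-r*dt) * [p_u * V(k+1, j+1) + p_m * V(k+1, j) + p_d * V(k+1, j-1)]
  V(2,-2) = exp(-r*dt) * [p_u*13.078803 + p_m*21.325273 + p_d*27.852345] = 21.338085
  V(2,-1) = exp(-r*dt) * [p_u*2.660000 + p_m*13.078803 + p_d*21.325273] = 13.164138
  V(2,+0) = exp(-r*dt) * [p_u*0.000000 + p_m*2.660000 + p_d*13.078803] = 4.291347
  V(2,+1) = exp(-r*dt) * [p_u*0.000000 + p_m*0.000000 + p_d*2.660000] = 0.513919
  V(2,+2) = exp(-r*dt) * [p_u*0.000000 + p_m*0.000000 + p_d*0.000000] = 0.000000
  V(1,-1) = exp(-r*dt) * [p_u*4.291347 + p_m*13.164138 + p_d*21.338085] = 13.449109
  V(1,+0) = exp(-r*dt) * [p_u*0.513919 + p_m*4.291347 + p_d*13.164138] = 5.461136
  V(1,+1) = exp(-r*dt) * [p_u*0.000000 + p_m*0.513919 + p_d*4.291347] = 1.170003
  V(0,+0) = exp(-r*dt) * [p_u*1.170003 + p_m*5.461136 + p_d*13.449109] = 6.383009

Answer: Price = V(0,0) = 6.3830


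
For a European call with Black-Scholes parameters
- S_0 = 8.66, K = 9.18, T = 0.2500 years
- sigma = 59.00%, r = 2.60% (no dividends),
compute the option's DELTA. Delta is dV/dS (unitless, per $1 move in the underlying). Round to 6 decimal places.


Answer: Delta = 0.488777

Derivation:
d1 = -0.0281355324; d2 = -0.3231355324
phi(d1) = 0.3987844087; exp(-qT) = 1.0000000000; exp(-rT) = 0.9935210793
N(d1) = 0.4887770273
Delta = exp(-qT) * N(d1) = 1.0000000000 * 0.4887770273 = 0.488777


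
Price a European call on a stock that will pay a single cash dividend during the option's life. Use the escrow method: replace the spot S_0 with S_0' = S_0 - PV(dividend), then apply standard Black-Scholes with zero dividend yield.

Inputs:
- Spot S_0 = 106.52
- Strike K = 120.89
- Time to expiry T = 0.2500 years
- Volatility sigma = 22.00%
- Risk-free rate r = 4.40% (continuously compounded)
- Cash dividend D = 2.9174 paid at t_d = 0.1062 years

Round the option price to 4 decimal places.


Answer: Price = 0.5548

Derivation:
PV(D) = D * exp(-r * t_d) = 2.9174 * 0.99533810 = 2.90379937
S_0' = S_0 - PV(D) = 106.5200 - 2.90379937 = 103.61620063
d1 = (ln(S_0'/K) + (r + sigma^2/2)*T) / (sigma*sqrt(T)) = -1.24670315
d2 = d1 - sigma*sqrt(T) = -1.35670315
exp(-rT) = 0.98906028
N(d1) = 0.10625318; N(d2) = 0.08743777
C = S_0' * N(d1) - K * exp(-rT) * N(d2) = 103.61620063 * 0.10625318 - 120.8900 * 0.98906028 * 0.08743777 = 0.5548


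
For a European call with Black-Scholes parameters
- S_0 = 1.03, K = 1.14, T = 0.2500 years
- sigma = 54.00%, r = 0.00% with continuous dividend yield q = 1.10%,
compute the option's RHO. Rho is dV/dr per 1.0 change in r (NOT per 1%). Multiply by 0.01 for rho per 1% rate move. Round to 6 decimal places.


d1 = -0.2509980006; d2 = -0.5209980006
phi(d1) = 0.3865714626; exp(-qT) = 0.9972537778; exp(-rT) = 1.0000000000
N(d2) = 0.3011840821
Rho = K*T*exp(-rT)*N(d2) = 1.1400 * 0.2500 * 1.0000000000 * 0.3011840821 = 0.085837

Answer: Rho = 0.085837


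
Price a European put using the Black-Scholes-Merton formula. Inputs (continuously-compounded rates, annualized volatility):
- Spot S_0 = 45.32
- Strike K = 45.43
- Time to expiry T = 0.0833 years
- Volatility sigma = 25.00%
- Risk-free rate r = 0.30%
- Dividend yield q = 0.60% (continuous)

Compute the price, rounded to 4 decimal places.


d1 = (ln(S/K) + (r - q + 0.5*sigma^2) * T) / (sigma * sqrt(T)) = -0.00098426
d2 = d1 - sigma * sqrt(T) = -0.07313861
exp(-rT) = 0.99975013; exp(-qT) = 0.99950032
P = K * exp(-rT) * N(-d2) - S_0 * exp(-qT) * N(-d1)
N(-d1) = 0.50039266; N(-d2) = 0.52915209
P = 45.4300 * 0.99975013 * 0.52915209 - 45.3200 * 0.99950032 * 0.50039266 = 1.3669

Answer: Price = 1.3669


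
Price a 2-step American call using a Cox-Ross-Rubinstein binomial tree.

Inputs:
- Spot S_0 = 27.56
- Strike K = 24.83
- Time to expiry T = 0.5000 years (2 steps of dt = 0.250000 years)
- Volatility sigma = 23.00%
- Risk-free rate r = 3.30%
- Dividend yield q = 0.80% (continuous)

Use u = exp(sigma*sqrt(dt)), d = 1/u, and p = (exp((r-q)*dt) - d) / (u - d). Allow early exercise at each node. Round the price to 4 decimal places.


dt = T/N = 0.250000
u = exp(sigma*sqrt(dt)) = 1.121873; d = 1/u = 0.891366
p = (exp((r-q)*dt) - d) / (u - d) = 0.498481
Discount per step: exp(-r*dt) = 0.991784
Stock lattice S(k, i) with i counting down-moves:
  k=0: S(0,0) = 27.5600
  k=1: S(1,0) = 30.9188; S(1,1) = 24.5661
  k=2: S(2,0) = 34.6870; S(2,1) = 27.5600; S(2,2) = 21.8973
Terminal payoffs V(N, i) = max(S_T - K, 0):
  V(2,0) = 9.857016; V(2,1) = 2.730000; V(2,2) = 0.000000
Backward induction: V(k, i) = exp(-r*dt) * [p * V(k+1, i) + (1-p) * V(k+1, i+1)]; then take max(V_cont, immediate exercise) for American.
  V(1,0) = exp(-r*dt) * [p*9.857016 + (1-p)*2.730000] = 6.231061; exercise = 6.088832; V(1,0) = max -> 6.231061
  V(1,1) = exp(-r*dt) * [p*2.730000 + (1-p)*0.000000] = 1.349671; exercise = 0.000000; V(1,1) = max -> 1.349671
  V(0,0) = exp(-r*dt) * [p*6.231061 + (1-p)*1.349671] = 3.751869; exercise = 2.730000; V(0,0) = max -> 3.751869

Answer: Price = V(0,0) = 3.7519


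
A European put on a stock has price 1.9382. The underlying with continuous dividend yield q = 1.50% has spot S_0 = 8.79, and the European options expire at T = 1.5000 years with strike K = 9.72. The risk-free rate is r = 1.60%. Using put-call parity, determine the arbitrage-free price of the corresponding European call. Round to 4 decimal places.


Answer: Call price = 1.0431

Derivation:
Put-call parity: C - P = S_0 * exp(-qT) - K * exp(-rT).
S_0 * exp(-qT) = 8.7900 * 0.97775124 = 8.59443337
K * exp(-rT) = 9.7200 * 0.97628571 = 9.48949710
C = P + S*exp(-qT) - K*exp(-rT)
C = 1.9382 + 8.59443337 - 9.48949710 = 1.0431


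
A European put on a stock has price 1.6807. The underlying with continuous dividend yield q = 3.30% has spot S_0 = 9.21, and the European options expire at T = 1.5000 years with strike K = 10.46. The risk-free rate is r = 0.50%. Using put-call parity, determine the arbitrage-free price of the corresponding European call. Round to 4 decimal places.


Put-call parity: C - P = S_0 * exp(-qT) - K * exp(-rT).
S_0 * exp(-qT) = 9.2100 * 0.95170516 = 8.76520451
K * exp(-rT) = 10.4600 * 0.99252805 = 10.38184345
C = P + S*exp(-qT) - K*exp(-rT)
C = 1.6807 + 8.76520451 - 10.38184345 = 0.0641

Answer: Call price = 0.0641


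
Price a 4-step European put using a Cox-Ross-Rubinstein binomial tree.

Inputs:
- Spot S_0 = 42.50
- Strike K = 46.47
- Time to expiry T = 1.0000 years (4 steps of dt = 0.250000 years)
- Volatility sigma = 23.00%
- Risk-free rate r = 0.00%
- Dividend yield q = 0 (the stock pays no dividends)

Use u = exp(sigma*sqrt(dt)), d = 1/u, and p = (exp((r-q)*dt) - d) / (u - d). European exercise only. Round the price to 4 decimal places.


Answer: Price = V(0,0) = 6.5529

Derivation:
dt = T/N = 0.250000
u = exp(sigma*sqrt(dt)) = 1.121873; d = 1/u = 0.891366
p = (exp((r-q)*dt) - d) / (u - d) = 0.471282
Discount per step: exp(-r*dt) = 1.000000
Stock lattice S(k, i) with i counting down-moves:
  k=0: S(0,0) = 42.5000
  k=1: S(1,0) = 47.6796; S(1,1) = 37.8831
  k=2: S(2,0) = 53.4905; S(2,1) = 42.5000; S(2,2) = 33.7677
  k=3: S(3,0) = 60.0096; S(3,1) = 47.6796; S(3,2) = 37.8831; S(3,3) = 30.0994
  k=4: S(4,0) = 67.3231; S(4,1) = 53.4905; S(4,2) = 42.5000; S(4,3) = 33.7677; S(4,4) = 26.8296
Terminal payoffs V(N, i) = max(K - S_T, 0):
  V(4,0) = 0.000000; V(4,1) = 0.000000; V(4,2) = 3.970000; V(4,3) = 12.702322; V(4,4) = 19.640445
Backward induction: V(k, i) = exp(-r*dt) * [p * V(k+1, i) + (1-p) * V(k+1, i+1)].
  V(3,0) = exp(-r*dt) * [p*0.000000 + (1-p)*0.000000] = 0.000000
  V(3,1) = exp(-r*dt) * [p*0.000000 + (1-p)*3.970000] = 2.099012
  V(3,2) = exp(-r*dt) * [p*3.970000 + (1-p)*12.702322] = 8.586939
  V(3,3) = exp(-r*dt) * [p*12.702322 + (1-p)*19.640445] = 16.370635
  V(2,0) = exp(-r*dt) * [p*0.000000 + (1-p)*2.099012] = 1.109786
  V(2,1) = exp(-r*dt) * [p*2.099012 + (1-p)*8.586939] = 5.529298
  V(2,2) = exp(-r*dt) * [p*8.586939 + (1-p)*16.370635] = 12.702322
  V(1,0) = exp(-r*dt) * [p*1.109786 + (1-p)*5.529298] = 3.446463
  V(1,1) = exp(-r*dt) * [p*5.529298 + (1-p)*12.702322] = 9.321807
  V(0,0) = exp(-r*dt) * [p*3.446463 + (1-p)*9.321807] = 6.552866


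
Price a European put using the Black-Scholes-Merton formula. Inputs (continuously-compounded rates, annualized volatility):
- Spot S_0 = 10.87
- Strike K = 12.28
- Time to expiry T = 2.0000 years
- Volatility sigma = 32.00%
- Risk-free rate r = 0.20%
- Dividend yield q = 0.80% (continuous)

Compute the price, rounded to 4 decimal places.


Answer: Price = 2.9066

Derivation:
d1 = (ln(S/K) + (r - q + 0.5*sigma^2) * T) / (sigma * sqrt(T)) = -0.06974994
d2 = d1 - sigma * sqrt(T) = -0.52229828
exp(-rT) = 0.99600799; exp(-qT) = 0.98412732
P = K * exp(-rT) * N(-d2) - S_0 * exp(-qT) * N(-d1)
N(-d1) = 0.52780366; N(-d2) = 0.69926867
P = 12.2800 * 0.99600799 * 0.69926867 - 10.8700 * 0.98412732 * 0.52780366 = 2.9066


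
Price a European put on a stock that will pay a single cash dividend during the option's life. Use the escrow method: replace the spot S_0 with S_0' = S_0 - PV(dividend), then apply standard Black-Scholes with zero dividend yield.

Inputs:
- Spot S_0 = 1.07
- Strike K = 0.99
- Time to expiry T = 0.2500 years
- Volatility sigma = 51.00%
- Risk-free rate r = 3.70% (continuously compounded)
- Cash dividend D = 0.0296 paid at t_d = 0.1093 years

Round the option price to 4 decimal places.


Answer: Price = 0.0754

Derivation:
PV(D) = D * exp(-r * t_d) = 0.0296 * 0.99596407 = 0.02948054
S_0' = S_0 - PV(D) = 1.0700 - 0.02948054 = 1.04051946
d1 = (ln(S_0'/K) + (r + sigma^2/2)*T) / (sigma*sqrt(T)) = 0.35895258
d2 = d1 - sigma*sqrt(T) = 0.10395258
exp(-rT) = 0.99079265
N(-d1) = 0.35981528; N(-d2) = 0.45860349
P = K * exp(-rT) * N(-d2) - S_0' * N(-d1) = 0.9900 * 0.99079265 * 0.45860349 - 1.04051946 * 0.35981528 = 0.0754


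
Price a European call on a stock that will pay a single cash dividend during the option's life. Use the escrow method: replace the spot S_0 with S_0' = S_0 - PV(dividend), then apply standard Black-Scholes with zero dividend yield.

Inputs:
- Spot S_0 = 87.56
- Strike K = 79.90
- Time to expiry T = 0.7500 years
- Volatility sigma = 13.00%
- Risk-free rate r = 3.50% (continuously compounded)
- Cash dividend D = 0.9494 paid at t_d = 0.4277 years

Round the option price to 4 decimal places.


PV(D) = D * exp(-r * t_d) = 0.9494 * 0.98514199 = 0.93529380
S_0' = S_0 - PV(D) = 87.5600 - 0.93529380 = 86.62470620
d1 = (ln(S_0'/K) + (r + sigma^2/2)*T) / (sigma*sqrt(T)) = 1.00722497
d2 = d1 - sigma*sqrt(T) = 0.89464166
exp(-rT) = 0.97409154
N(d1) = 0.84308666; N(d2) = 0.81451066
C = S_0' * N(d1) - K * exp(-rT) * N(d2) = 86.62470620 * 0.84308666 - 79.9000 * 0.97409154 * 0.81451066 = 9.6388

Answer: Price = 9.6388


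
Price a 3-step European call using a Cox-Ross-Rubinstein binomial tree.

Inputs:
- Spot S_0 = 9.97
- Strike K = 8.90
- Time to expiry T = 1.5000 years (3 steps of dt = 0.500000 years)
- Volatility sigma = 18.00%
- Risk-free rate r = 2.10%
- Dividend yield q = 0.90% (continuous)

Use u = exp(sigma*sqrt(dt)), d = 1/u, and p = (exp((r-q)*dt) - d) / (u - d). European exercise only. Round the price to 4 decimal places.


Answer: Price = V(0,0) = 1.5235

Derivation:
dt = T/N = 0.500000
u = exp(sigma*sqrt(dt)) = 1.135734; d = 1/u = 0.880488
p = (exp((r-q)*dt) - d) / (u - d) = 0.491800
Discount per step: exp(-r*dt) = 0.989555
Stock lattice S(k, i) with i counting down-moves:
  k=0: S(0,0) = 9.9700
  k=1: S(1,0) = 11.3233; S(1,1) = 8.7785
  k=2: S(2,0) = 12.8602; S(2,1) = 9.9700; S(2,2) = 7.7293
  k=3: S(3,0) = 14.6058; S(3,1) = 11.3233; S(3,2) = 8.7785; S(3,3) = 6.8056
Terminal payoffs V(N, i) = max(S_T - K, 0):
  V(3,0) = 5.705793; V(3,1) = 2.423269; V(3,2) = 0.000000; V(3,3) = 0.000000
Backward induction: V(k, i) = exp(-r*dt) * [p * V(k+1, i) + (1-p) * V(k+1, i+1)].
  V(2,0) = exp(-r*dt) * [p*5.705793 + (1-p)*2.423269] = 3.995443
  V(2,1) = exp(-r*dt) * [p*2.423269 + (1-p)*0.000000] = 1.179317
  V(2,2) = exp(-r*dt) * [p*0.000000 + (1-p)*0.000000] = 0.000000
  V(1,0) = exp(-r*dt) * [p*3.995443 + (1-p)*1.179317] = 2.537505
  V(1,1) = exp(-r*dt) * [p*1.179317 + (1-p)*0.000000] = 0.573930
  V(0,0) = exp(-r*dt) * [p*2.537505 + (1-p)*0.573930] = 1.523536


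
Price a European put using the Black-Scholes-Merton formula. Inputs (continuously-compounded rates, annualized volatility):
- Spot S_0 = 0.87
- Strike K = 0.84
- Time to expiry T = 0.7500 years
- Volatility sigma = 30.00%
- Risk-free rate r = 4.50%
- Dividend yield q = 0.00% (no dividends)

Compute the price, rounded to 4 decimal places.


d1 = (ln(S/K) + (r - q + 0.5*sigma^2) * T) / (sigma * sqrt(T)) = 0.39487417
d2 = d1 - sigma * sqrt(T) = 0.13506655
exp(-rT) = 0.96681318; exp(-qT) = 1.00000000
P = K * exp(-rT) * N(-d2) - S_0 * exp(-qT) * N(-d1)
N(-d1) = 0.34646788; N(-d2) = 0.44627963
P = 0.8400 * 0.96681318 * 0.44627963 - 0.8700 * 1.00000000 * 0.34646788 = 0.0610

Answer: Price = 0.0610


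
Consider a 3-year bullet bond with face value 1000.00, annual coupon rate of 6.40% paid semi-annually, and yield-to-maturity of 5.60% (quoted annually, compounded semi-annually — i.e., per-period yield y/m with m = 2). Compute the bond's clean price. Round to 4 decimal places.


Answer: Price = 1021.8131

Derivation:
Coupon per period c = face * coupon_rate / m = 32.000000
Periods per year m = 2; per-period yield y/m = 0.028000
Number of cashflows N = 6
Cashflows (t years, CF_t, discount factor 1/(1+y/m)^(m*t), PV):
  t = 0.5000: CF_t = 32.000000, DF = 0.972763, PV = 31.128405
  t = 1.0000: CF_t = 32.000000, DF = 0.946267, PV = 30.280549
  t = 1.5000: CF_t = 32.000000, DF = 0.920493, PV = 29.455787
  t = 2.0000: CF_t = 32.000000, DF = 0.895422, PV = 28.653490
  t = 2.5000: CF_t = 32.000000, DF = 0.871033, PV = 27.873044
  t = 3.0000: CF_t = 1032.000000, DF = 0.847308, PV = 874.421866
Price P = sum_t PV_t = 1021.813141


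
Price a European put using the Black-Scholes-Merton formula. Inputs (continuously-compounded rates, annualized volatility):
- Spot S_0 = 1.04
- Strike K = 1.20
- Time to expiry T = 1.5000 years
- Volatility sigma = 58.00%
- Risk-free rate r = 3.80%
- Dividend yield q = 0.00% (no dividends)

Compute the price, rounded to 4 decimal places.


Answer: Price = 0.3505

Derivation:
d1 = (ln(S/K) + (r - q + 0.5*sigma^2) * T) / (sigma * sqrt(T)) = 0.23396732
d2 = d1 - sigma * sqrt(T) = -0.47638471
exp(-rT) = 0.94459407; exp(-qT) = 1.00000000
P = K * exp(-rT) * N(-d2) - S_0 * exp(-qT) * N(-d1)
N(-d1) = 0.40750518; N(-d2) = 0.68309984
P = 1.2000 * 0.94459407 * 0.68309984 - 1.0400 * 1.00000000 * 0.40750518 = 0.3505


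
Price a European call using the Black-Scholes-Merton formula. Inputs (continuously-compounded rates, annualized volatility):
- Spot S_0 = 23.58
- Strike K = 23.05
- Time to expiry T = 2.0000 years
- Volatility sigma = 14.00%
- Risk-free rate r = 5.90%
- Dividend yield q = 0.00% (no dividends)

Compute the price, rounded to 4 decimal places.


Answer: Price = 3.7043

Derivation:
d1 = (ln(S/K) + (r - q + 0.5*sigma^2) * T) / (sigma * sqrt(T)) = 0.80980457
d2 = d1 - sigma * sqrt(T) = 0.61181468
exp(-rT) = 0.88869605; exp(-qT) = 1.00000000
C = S_0 * exp(-qT) * N(d1) - K * exp(-rT) * N(d2)
N(d1) = 0.79097375; N(d2) = 0.72966981
C = 23.5800 * 1.00000000 * 0.79097375 - 23.0500 * 0.88869605 * 0.72966981 = 3.7043


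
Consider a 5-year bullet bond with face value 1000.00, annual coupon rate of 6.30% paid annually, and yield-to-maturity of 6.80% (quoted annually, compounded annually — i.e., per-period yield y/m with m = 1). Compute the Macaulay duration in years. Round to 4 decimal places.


Answer: Macaulay duration = 4.4348 years

Derivation:
Coupon per period c = face * coupon_rate / m = 63.000000
Periods per year m = 1; per-period yield y/m = 0.068000
Number of cashflows N = 5
Cashflows (t years, CF_t, discount factor 1/(1+y/m)^(m*t), PV):
  t = 1.0000: CF_t = 63.000000, DF = 0.936330, PV = 58.988764
  t = 2.0000: CF_t = 63.000000, DF = 0.876713, PV = 55.232925
  t = 3.0000: CF_t = 63.000000, DF = 0.820892, PV = 51.716222
  t = 4.0000: CF_t = 63.000000, DF = 0.768626, PV = 48.423429
  t = 5.0000: CF_t = 1063.000000, DF = 0.719687, PV = 765.027419
Price P = sum_t PV_t = 979.388760
Macaulay numerator sum_t t * PV_t:
  t * PV_t at t = 1.0000: 58.988764
  t * PV_t at t = 2.0000: 110.465850
  t * PV_t at t = 3.0000: 155.148666
  t * PV_t at t = 4.0000: 193.693715
  t * PV_t at t = 5.0000: 3825.137097
Macaulay duration D = (sum_t t * PV_t) / P = 4343.434093 / 979.388760 = 4.434842


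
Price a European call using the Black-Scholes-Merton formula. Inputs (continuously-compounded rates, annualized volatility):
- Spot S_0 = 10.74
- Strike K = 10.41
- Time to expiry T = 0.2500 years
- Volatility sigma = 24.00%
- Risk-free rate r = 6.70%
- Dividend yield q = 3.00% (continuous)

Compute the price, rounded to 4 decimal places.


Answer: Price = 0.7393

Derivation:
d1 = (ln(S/K) + (r - q + 0.5*sigma^2) * T) / (sigma * sqrt(T)) = 0.39715172
d2 = d1 - sigma * sqrt(T) = 0.27715172
exp(-rT) = 0.98338950; exp(-qT) = 0.99252805
C = S_0 * exp(-qT) * N(d1) - K * exp(-rT) * N(d2)
N(d1) = 0.65437221; N(d2) = 0.60916820
C = 10.7400 * 0.99252805 * 0.65437221 - 10.4100 * 0.98338950 * 0.60916820 = 0.7393


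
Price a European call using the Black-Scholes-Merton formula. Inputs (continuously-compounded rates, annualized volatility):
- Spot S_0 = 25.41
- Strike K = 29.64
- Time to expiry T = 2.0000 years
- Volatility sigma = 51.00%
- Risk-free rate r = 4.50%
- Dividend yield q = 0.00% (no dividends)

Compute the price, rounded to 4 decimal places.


d1 = (ln(S/K) + (r - q + 0.5*sigma^2) * T) / (sigma * sqrt(T)) = 0.27191444
d2 = d1 - sigma * sqrt(T) = -0.44933447
exp(-rT) = 0.91393119; exp(-qT) = 1.00000000
C = S_0 * exp(-qT) * N(d1) - K * exp(-rT) * N(d2)
N(d1) = 0.60715610; N(d2) = 0.32659520
C = 25.4100 * 1.00000000 * 0.60715610 - 29.6400 * 0.91393119 * 0.32659520 = 6.5807

Answer: Price = 6.5807


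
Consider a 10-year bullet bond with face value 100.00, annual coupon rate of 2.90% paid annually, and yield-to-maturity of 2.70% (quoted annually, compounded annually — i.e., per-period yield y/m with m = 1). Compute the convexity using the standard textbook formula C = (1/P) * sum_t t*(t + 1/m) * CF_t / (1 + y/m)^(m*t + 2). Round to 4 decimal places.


Coupon per period c = face * coupon_rate / m = 2.900000
Periods per year m = 1; per-period yield y/m = 0.027000
Number of cashflows N = 10
Cashflows (t years, CF_t, discount factor 1/(1+y/m)^(m*t), PV):
  t = 1.0000: CF_t = 2.900000, DF = 0.973710, PV = 2.823759
  t = 2.0000: CF_t = 2.900000, DF = 0.948111, PV = 2.749521
  t = 3.0000: CF_t = 2.900000, DF = 0.923185, PV = 2.677236
  t = 4.0000: CF_t = 2.900000, DF = 0.898914, PV = 2.606851
  t = 5.0000: CF_t = 2.900000, DF = 0.875282, PV = 2.538317
  t = 6.0000: CF_t = 2.900000, DF = 0.852270, PV = 2.471584
  t = 7.0000: CF_t = 2.900000, DF = 0.829864, PV = 2.406605
  t = 8.0000: CF_t = 2.900000, DF = 0.808047, PV = 2.343335
  t = 9.0000: CF_t = 2.900000, DF = 0.786803, PV = 2.281729
  t = 10.0000: CF_t = 102.900000, DF = 0.766118, PV = 78.833524
Price P = sum_t PV_t = 101.732461
Convexity numerator sum_t t*(t + 1/m) * CF_t / (1+y/m)^(m*t + 2):
  t = 1.0000: term = 5.354472
  t = 2.0000: term = 15.641107
  t = 3.0000: term = 30.459798
  t = 4.0000: term = 49.431676
  t = 5.0000: term = 72.198163
  t = 6.0000: term = 98.420086
  t = 7.0000: term = 127.776807
  t = 8.0000: term = 159.965401
  t = 9.0000: term = 194.699855
  t = 10.0000: term = 8221.721031
Convexity = (1/P) * sum = 8975.668395 / 101.732461 = 88.228166

Answer: Convexity = 88.2282


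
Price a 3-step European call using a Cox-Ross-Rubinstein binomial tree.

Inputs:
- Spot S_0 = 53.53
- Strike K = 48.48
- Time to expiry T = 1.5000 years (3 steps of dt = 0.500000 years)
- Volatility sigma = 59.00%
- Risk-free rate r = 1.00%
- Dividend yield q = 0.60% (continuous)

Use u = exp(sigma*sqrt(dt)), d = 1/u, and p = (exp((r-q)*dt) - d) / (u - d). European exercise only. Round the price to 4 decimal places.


dt = T/N = 0.500000
u = exp(sigma*sqrt(dt)) = 1.517695; d = 1/u = 0.658894
p = (exp((r-q)*dt) - d) / (u - d) = 0.399520
Discount per step: exp(-r*dt) = 0.995012
Stock lattice S(k, i) with i counting down-moves:
  k=0: S(0,0) = 53.5300
  k=1: S(1,0) = 81.2422; S(1,1) = 35.2706
  k=2: S(2,0) = 123.3010; S(2,1) = 53.5300; S(2,2) = 23.2396
  k=3: S(3,0) = 187.1333; S(3,1) = 81.2422; S(3,2) = 35.2706; S(3,3) = 15.3124
Terminal payoffs V(N, i) = max(S_T - K, 0):
  V(3,0) = 138.653309; V(3,1) = 32.762235; V(3,2) = 0.000000; V(3,3) = 0.000000
Backward induction: V(k, i) = exp(-r*dt) * [p * V(k+1, i) + (1-p) * V(k+1, i+1)].
  V(2,0) = exp(-r*dt) * [p*138.653309 + (1-p)*32.762235] = 74.693413
  V(2,1) = exp(-r*dt) * [p*32.762235 + (1-p)*0.000000] = 13.023879
  V(2,2) = exp(-r*dt) * [p*0.000000 + (1-p)*0.000000] = 0.000000
  V(1,0) = exp(-r*dt) * [p*74.693413 + (1-p)*13.023879] = 37.474238
  V(1,1) = exp(-r*dt) * [p*13.023879 + (1-p)*0.000000] = 5.177346
  V(0,0) = exp(-r*dt) * [p*37.474238 + (1-p)*5.177346] = 17.990416

Answer: Price = V(0,0) = 17.9904


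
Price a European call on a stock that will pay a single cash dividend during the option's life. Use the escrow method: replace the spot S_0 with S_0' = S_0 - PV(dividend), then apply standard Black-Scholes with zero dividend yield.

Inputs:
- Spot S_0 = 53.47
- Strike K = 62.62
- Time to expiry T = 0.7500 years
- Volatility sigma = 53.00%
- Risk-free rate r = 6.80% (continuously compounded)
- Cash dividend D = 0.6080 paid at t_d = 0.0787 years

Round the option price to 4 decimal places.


PV(D) = D * exp(-r * t_d) = 0.6080 * 0.99466269 = 0.60475492
S_0' = S_0 - PV(D) = 53.4700 - 0.60475492 = 52.86524508
d1 = (ln(S_0'/K) + (r + sigma^2/2)*T) / (sigma*sqrt(T)) = -0.02832521
d2 = d1 - sigma*sqrt(T) = -0.48731867
exp(-rT) = 0.95027867
N(d1) = 0.48870139; N(d2) = 0.31301626
C = S_0' * N(d1) - K * exp(-rT) * N(d2) = 52.86524508 * 0.48870139 - 62.6200 * 0.95027867 * 0.31301626 = 7.2088

Answer: Price = 7.2088


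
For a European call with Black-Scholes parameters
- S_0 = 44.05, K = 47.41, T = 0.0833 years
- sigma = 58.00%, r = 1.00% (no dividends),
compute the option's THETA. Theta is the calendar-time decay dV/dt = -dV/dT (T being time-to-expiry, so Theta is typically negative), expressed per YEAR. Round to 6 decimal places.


Answer: Theta = -16.749128

Derivation:
d1 = -0.3504446502; d2 = -0.5178427386
phi(d1) = 0.3751819166; exp(-qT) = 1.0000000000; exp(-rT) = 0.9991673468
Theta = -S*exp(-qT)*phi(d1)*sigma/(2*sqrt(T)) - r*K*exp(-rT)*N(d2) + q*S*exp(-qT)*N(d1)
N(d1) = 0.3630025111; N(d2) = 0.3022839982; sqrt(T) = 0.2886173938
Term 1 = -44.0500 * 1.0000000000 * 0.3751819166 * 0.5800 / (2 * 0.2886173938) = -16.6059340032
Term 2 = -0.0100 * 47.4100 * 0.9991673468 * 0.3022839982 = -0.1431935136
Term 3 = 0 (no dividend yield, q = 0)
Theta = -16.6059340032 + (-0.1431935136) + (0.0000000000) = -16.749128


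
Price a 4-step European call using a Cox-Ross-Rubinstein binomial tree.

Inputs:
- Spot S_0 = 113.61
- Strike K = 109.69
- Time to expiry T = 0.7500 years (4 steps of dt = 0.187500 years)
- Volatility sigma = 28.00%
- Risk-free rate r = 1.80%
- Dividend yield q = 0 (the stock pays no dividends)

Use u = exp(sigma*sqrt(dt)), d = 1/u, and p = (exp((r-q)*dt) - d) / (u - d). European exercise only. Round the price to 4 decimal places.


dt = T/N = 0.187500
u = exp(sigma*sqrt(dt)) = 1.128900; d = 1/u = 0.885818
p = (exp((r-q)*dt) - d) / (u - d) = 0.483634
Discount per step: exp(-r*dt) = 0.996631
Stock lattice S(k, i) with i counting down-moves:
  k=0: S(0,0) = 113.6100
  k=1: S(1,0) = 128.2543; S(1,1) = 100.6378
  k=2: S(2,0) = 144.7863; S(2,1) = 113.6100; S(2,2) = 89.1468
  k=3: S(3,0) = 163.4492; S(3,1) = 128.2543; S(3,2) = 100.6378; S(3,3) = 78.9679
  k=4: S(4,0) = 184.5178; S(4,1) = 144.7863; S(4,2) = 113.6100; S(4,3) = 89.1468; S(4,4) = 69.9512
Terminal payoffs V(N, i) = max(S_T - K, 0):
  V(4,0) = 74.827767; V(4,1) = 35.096268; V(4,2) = 3.920000; V(4,3) = 0.000000; V(4,4) = 0.000000
Backward induction: V(k, i) = exp(-r*dt) * [p * V(k+1, i) + (1-p) * V(k+1, i+1)].
  V(3,0) = exp(-r*dt) * [p*74.827767 + (1-p)*35.096268] = 54.128773
  V(3,1) = exp(-r*dt) * [p*35.096268 + (1-p)*3.920000] = 18.933889
  V(3,2) = exp(-r*dt) * [p*3.920000 + (1-p)*0.000000] = 1.889457
  V(3,3) = exp(-r*dt) * [p*0.000000 + (1-p)*0.000000] = 0.000000
  V(2,0) = exp(-r*dt) * [p*54.128773 + (1-p)*18.933889] = 35.834183
  V(2,1) = exp(-r*dt) * [p*18.933889 + (1-p)*1.889457] = 10.098581
  V(2,2) = exp(-r*dt) * [p*1.889457 + (1-p)*0.000000] = 0.910727
  V(1,0) = exp(-r*dt) * [p*35.834183 + (1-p)*10.098581] = 22.469228
  V(1,1) = exp(-r*dt) * [p*10.098581 + (1-p)*0.910727] = 5.336244
  V(0,0) = exp(-r*dt) * [p*22.469228 + (1-p)*5.336244] = 13.576437

Answer: Price = V(0,0) = 13.5764


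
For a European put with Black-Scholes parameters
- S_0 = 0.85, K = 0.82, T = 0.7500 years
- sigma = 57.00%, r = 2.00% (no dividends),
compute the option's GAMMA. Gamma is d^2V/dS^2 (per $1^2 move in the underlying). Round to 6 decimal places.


d1 = 0.3499948163; d2 = -0.1436396638
phi(d1) = 0.3752410277; exp(-qT) = 1.0000000000; exp(-rT) = 0.9851119396
Gamma = exp(-qT) * phi(d1) / (S * sigma * sqrt(T)) = 1.0000000000 * 0.3752410277 / (0.8500 * 0.5700 * 0.8660254038) = 0.894306

Answer: Gamma = 0.894306


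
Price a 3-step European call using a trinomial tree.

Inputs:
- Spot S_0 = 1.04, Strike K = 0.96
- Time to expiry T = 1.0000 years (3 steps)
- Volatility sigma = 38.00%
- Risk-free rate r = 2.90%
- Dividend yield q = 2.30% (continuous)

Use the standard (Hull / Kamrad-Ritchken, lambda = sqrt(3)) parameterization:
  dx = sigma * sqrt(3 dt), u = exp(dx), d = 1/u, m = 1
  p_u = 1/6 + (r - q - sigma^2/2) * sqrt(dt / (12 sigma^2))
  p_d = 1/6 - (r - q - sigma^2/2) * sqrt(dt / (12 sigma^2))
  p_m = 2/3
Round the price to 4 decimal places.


dt = T/N = 0.333333; dx = sigma*sqrt(3*dt) = 0.380000
u = exp(dx) = 1.462285; d = 1/u = 0.683861
p_u = 0.137632, p_m = 0.666667, p_d = 0.195702
Discount per step: exp(-r*dt) = 0.990380
Stock lattice S(k, j) with j the centered position index:
  k=0: S(0,+0) = 1.0400
  k=1: S(1,-1) = 0.7112; S(1,+0) = 1.0400; S(1,+1) = 1.5208
  k=2: S(2,-2) = 0.4864; S(2,-1) = 0.7112; S(2,+0) = 1.0400; S(2,+1) = 1.5208; S(2,+2) = 2.2238
  k=3: S(3,-3) = 0.3326; S(3,-2) = 0.4864; S(3,-1) = 0.7112; S(3,+0) = 1.0400; S(3,+1) = 1.5208; S(3,+2) = 2.2238; S(3,+3) = 3.2518
Terminal payoffs V(N, j) = max(S_T - K, 0):
  V(3,-3) = 0.000000; V(3,-2) = 0.000000; V(3,-1) = 0.000000; V(3,+0) = 0.080000; V(3,+1) = 0.560776; V(3,+2) = 1.263807; V(3,+3) = 2.291839
Backward induction: V(k, j) = exp(-r*dt) * [p_u * V(k+1, j+1) + p_m * V(k+1, j) + p_d * V(k+1, j-1)]
  V(2,-2) = exp(-r*dt) * [p_u*0.000000 + p_m*0.000000 + p_d*0.000000] = 0.000000
  V(2,-1) = exp(-r*dt) * [p_u*0.080000 + p_m*0.000000 + p_d*0.000000] = 0.010905
  V(2,+0) = exp(-r*dt) * [p_u*0.560776 + p_m*0.080000 + p_d*0.000000] = 0.129258
  V(2,+1) = exp(-r*dt) * [p_u*1.263807 + p_m*0.560776 + p_d*0.080000] = 0.558026
  V(2,+2) = exp(-r*dt) * [p_u*2.291839 + p_m*1.263807 + p_d*0.560776] = 1.255517
  V(1,-1) = exp(-r*dt) * [p_u*0.129258 + p_m*0.010905 + p_d*0.000000] = 0.024819
  V(1,+0) = exp(-r*dt) * [p_u*0.558026 + p_m*0.129258 + p_d*0.010905] = 0.163520
  V(1,+1) = exp(-r*dt) * [p_u*1.255517 + p_m*0.558026 + p_d*0.129258] = 0.564628
  V(0,+0) = exp(-r*dt) * [p_u*0.564628 + p_m*0.163520 + p_d*0.024819] = 0.189738

Answer: Price = V(0,0) = 0.1897


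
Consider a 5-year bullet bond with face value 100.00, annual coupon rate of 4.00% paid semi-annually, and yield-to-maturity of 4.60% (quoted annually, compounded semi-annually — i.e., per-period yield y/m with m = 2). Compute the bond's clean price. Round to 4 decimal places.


Answer: Price = 97.3470

Derivation:
Coupon per period c = face * coupon_rate / m = 2.000000
Periods per year m = 2; per-period yield y/m = 0.023000
Number of cashflows N = 10
Cashflows (t years, CF_t, discount factor 1/(1+y/m)^(m*t), PV):
  t = 0.5000: CF_t = 2.000000, DF = 0.977517, PV = 1.955034
  t = 1.0000: CF_t = 2.000000, DF = 0.955540, PV = 1.911079
  t = 1.5000: CF_t = 2.000000, DF = 0.934056, PV = 1.868113
  t = 2.0000: CF_t = 2.000000, DF = 0.913056, PV = 1.826112
  t = 2.5000: CF_t = 2.000000, DF = 0.892528, PV = 1.785056
  t = 3.0000: CF_t = 2.000000, DF = 0.872461, PV = 1.744923
  t = 3.5000: CF_t = 2.000000, DF = 0.852846, PV = 1.705692
  t = 4.0000: CF_t = 2.000000, DF = 0.833671, PV = 1.667343
  t = 4.5000: CF_t = 2.000000, DF = 0.814928, PV = 1.629856
  t = 5.0000: CF_t = 102.000000, DF = 0.796606, PV = 81.253829
Price P = sum_t PV_t = 97.347037


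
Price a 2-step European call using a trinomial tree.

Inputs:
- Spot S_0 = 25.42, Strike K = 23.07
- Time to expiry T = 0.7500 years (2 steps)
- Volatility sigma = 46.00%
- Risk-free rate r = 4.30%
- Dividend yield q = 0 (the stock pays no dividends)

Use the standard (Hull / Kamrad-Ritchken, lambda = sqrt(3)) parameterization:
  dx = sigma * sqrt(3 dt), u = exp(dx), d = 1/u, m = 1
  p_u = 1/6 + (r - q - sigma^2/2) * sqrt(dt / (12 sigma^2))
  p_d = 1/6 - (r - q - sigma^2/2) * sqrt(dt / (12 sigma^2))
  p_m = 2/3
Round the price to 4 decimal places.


dt = T/N = 0.375000; dx = sigma*sqrt(3*dt) = 0.487904
u = exp(dx) = 1.628898; d = 1/u = 0.613912
p_u = 0.142533, p_m = 0.666667, p_d = 0.190801
Discount per step: exp(-r*dt) = 0.984004
Stock lattice S(k, j) with j the centered position index:
  k=0: S(0,+0) = 25.4200
  k=1: S(1,-1) = 15.6056; S(1,+0) = 25.4200; S(1,+1) = 41.4066
  k=2: S(2,-2) = 9.5805; S(2,-1) = 15.6056; S(2,+0) = 25.4200; S(2,+1) = 41.4066; S(2,+2) = 67.4471
Terminal payoffs V(N, j) = max(S_T - K, 0):
  V(2,-2) = 0.000000; V(2,-1) = 0.000000; V(2,+0) = 2.350000; V(2,+1) = 18.336586; V(2,+2) = 44.377102
Backward induction: V(k, j) = exp(-r*dt) * [p_u * V(k+1, j+1) + p_m * V(k+1, j) + p_d * V(k+1, j-1)]
  V(1,-1) = exp(-r*dt) * [p_u*2.350000 + p_m*0.000000 + p_d*0.000000] = 0.329594
  V(1,+0) = exp(-r*dt) * [p_u*18.336586 + p_m*2.350000 + p_d*0.000000] = 4.113366
  V(1,+1) = exp(-r*dt) * [p_u*44.377102 + p_m*18.336586 + p_d*2.350000] = 18.694079
  V(0,+0) = exp(-r*dt) * [p_u*18.694079 + p_m*4.113366 + p_d*0.329594] = 5.382159

Answer: Price = V(0,0) = 5.3822


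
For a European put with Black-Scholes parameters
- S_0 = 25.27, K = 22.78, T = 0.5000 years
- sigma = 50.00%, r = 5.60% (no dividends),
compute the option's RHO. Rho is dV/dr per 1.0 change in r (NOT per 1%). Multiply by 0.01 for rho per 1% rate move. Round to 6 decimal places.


Answer: Rho = -4.677995

Derivation:
d1 = 0.5493794390; d2 = 0.1958260484
phi(d1) = 0.3430608586; exp(-qT) = 1.0000000000; exp(-rT) = 0.9723883668
N(-d2) = 0.4223731606
Rho = -K*T*exp(-rT)*N(-d2) = -22.7800 * 0.5000 * 0.9723883668 * 0.4223731606 = -4.677995


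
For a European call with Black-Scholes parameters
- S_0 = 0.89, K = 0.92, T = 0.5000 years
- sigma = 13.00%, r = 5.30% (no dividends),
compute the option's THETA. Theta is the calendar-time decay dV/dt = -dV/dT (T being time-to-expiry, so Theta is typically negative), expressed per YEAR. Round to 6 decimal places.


Answer: Theta = -0.054133

Derivation:
d1 = -0.0264045347; d2 = -0.1183284162
phi(d1) = 0.3988032335; exp(-qT) = 1.0000000000; exp(-rT) = 0.9738480438
Theta = -S*exp(-qT)*phi(d1)*sigma/(2*sqrt(T)) - r*K*exp(-rT)*N(d2) + q*S*exp(-qT)*N(d1)
N(d1) = 0.4894673386; N(d2) = 0.4529037213; sqrt(T) = 0.7071067812
Term 1 = -0.8900 * 1.0000000000 * 0.3988032335 * 0.1300 / (2 * 0.7071067812) = -0.0326269917
Term 2 = -0.0530 * 0.9200 * 0.9738480438 * 0.4529037213 = -0.0215060565
Term 3 = 0 (no dividend yield, q = 0)
Theta = -0.0326269917 + (-0.0215060565) + (0.0000000000) = -0.054133


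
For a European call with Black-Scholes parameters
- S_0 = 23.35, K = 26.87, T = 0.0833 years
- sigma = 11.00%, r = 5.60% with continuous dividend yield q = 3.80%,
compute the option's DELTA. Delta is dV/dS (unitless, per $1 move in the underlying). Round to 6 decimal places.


Answer: Delta = 0.000006

Derivation:
d1 = -4.3596589209; d2 = -4.3914068342
phi(d1) = 0.0000297628; exp(-qT) = 0.9968396046; exp(-rT) = 0.9953460633
N(d1) = 0.0000065133
Delta = exp(-qT) * N(d1) = 0.9968396046 * 0.0000065133 = 0.000006


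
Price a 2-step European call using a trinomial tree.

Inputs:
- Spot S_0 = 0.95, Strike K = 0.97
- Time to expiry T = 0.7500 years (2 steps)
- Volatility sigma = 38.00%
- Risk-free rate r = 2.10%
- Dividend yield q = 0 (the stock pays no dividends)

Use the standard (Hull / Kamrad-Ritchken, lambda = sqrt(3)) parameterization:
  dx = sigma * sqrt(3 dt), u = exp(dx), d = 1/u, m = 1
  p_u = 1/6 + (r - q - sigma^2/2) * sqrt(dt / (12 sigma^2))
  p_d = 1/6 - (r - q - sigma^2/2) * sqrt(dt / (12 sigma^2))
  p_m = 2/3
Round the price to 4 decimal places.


Answer: Price = V(0,0) = 0.1079

Derivation:
dt = T/N = 0.375000; dx = sigma*sqrt(3*dt) = 0.403051
u = exp(dx) = 1.496383; d = 1/u = 0.668278
p_u = 0.142848, p_m = 0.666667, p_d = 0.190485
Discount per step: exp(-r*dt) = 0.992156
Stock lattice S(k, j) with j the centered position index:
  k=0: S(0,+0) = 0.9500
  k=1: S(1,-1) = 0.6349; S(1,+0) = 0.9500; S(1,+1) = 1.4216
  k=2: S(2,-2) = 0.4243; S(2,-1) = 0.6349; S(2,+0) = 0.9500; S(2,+1) = 1.4216; S(2,+2) = 2.1272
Terminal payoffs V(N, j) = max(S_T - K, 0):
  V(2,-2) = 0.000000; V(2,-1) = 0.000000; V(2,+0) = 0.000000; V(2,+1) = 0.451564; V(2,+2) = 1.157204
Backward induction: V(k, j) = exp(-r*dt) * [p_u * V(k+1, j+1) + p_m * V(k+1, j) + p_d * V(k+1, j-1)]
  V(1,-1) = exp(-r*dt) * [p_u*0.000000 + p_m*0.000000 + p_d*0.000000] = 0.000000
  V(1,+0) = exp(-r*dt) * [p_u*0.451564 + p_m*0.000000 + p_d*0.000000] = 0.063999
  V(1,+1) = exp(-r*dt) * [p_u*1.157204 + p_m*0.451564 + p_d*0.000000] = 0.462689
  V(0,+0) = exp(-r*dt) * [p_u*0.462689 + p_m*0.063999 + p_d*0.000000] = 0.107907


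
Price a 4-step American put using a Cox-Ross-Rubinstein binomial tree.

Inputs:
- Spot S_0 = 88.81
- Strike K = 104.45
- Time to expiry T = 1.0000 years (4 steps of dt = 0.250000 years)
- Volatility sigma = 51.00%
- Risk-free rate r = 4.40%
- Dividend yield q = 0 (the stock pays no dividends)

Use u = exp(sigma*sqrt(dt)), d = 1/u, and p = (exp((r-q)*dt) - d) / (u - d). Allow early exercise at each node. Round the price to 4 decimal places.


dt = T/N = 0.250000
u = exp(sigma*sqrt(dt)) = 1.290462; d = 1/u = 0.774916
p = (exp((r-q)*dt) - d) / (u - d) = 0.458048
Discount per step: exp(-r*dt) = 0.989060
Stock lattice S(k, i) with i counting down-moves:
  k=0: S(0,0) = 88.8100
  k=1: S(1,0) = 114.6059; S(1,1) = 68.8203
  k=2: S(2,0) = 147.8945; S(2,1) = 88.8100; S(2,2) = 53.3300
  k=3: S(3,0) = 190.8522; S(3,1) = 114.6059; S(3,2) = 68.8203; S(3,3) = 41.3263
  k=4: S(4,0) = 246.2874; S(4,1) = 147.8945; S(4,2) = 88.8100; S(4,3) = 53.3300; S(4,4) = 32.0244
Terminal payoffs V(N, i) = max(K - S_T, 0):
  V(4,0) = 0.000000; V(4,1) = 0.000000; V(4,2) = 15.640000; V(4,3) = 51.119988; V(4,4) = 72.425563
Backward induction: V(k, i) = exp(-r*dt) * [p * V(k+1, i) + (1-p) * V(k+1, i+1)]; then take max(V_cont, immediate exercise) for American.
  V(3,0) = exp(-r*dt) * [p*0.000000 + (1-p)*0.000000] = 0.000000; exercise = 0.000000; V(3,0) = max -> 0.000000
  V(3,1) = exp(-r*dt) * [p*0.000000 + (1-p)*15.640000] = 8.383408; exercise = 0.000000; V(3,1) = max -> 8.383408
  V(3,2) = exp(-r*dt) * [p*15.640000 + (1-p)*51.119988] = 34.487012; exercise = 35.629666; V(3,2) = max -> 35.629666
  V(3,3) = exp(-r*dt) * [p*51.119988 + (1-p)*72.425563] = 61.981040; exercise = 63.123694; V(3,3) = max -> 63.123694
  V(2,0) = exp(-r*dt) * [p*0.000000 + (1-p)*8.383408] = 4.493704; exercise = 0.000000; V(2,0) = max -> 4.493704
  V(2,1) = exp(-r*dt) * [p*8.383408 + (1-p)*35.629666] = 22.896332; exercise = 15.640000; V(2,1) = max -> 22.896332
  V(2,2) = exp(-r*dt) * [p*35.629666 + (1-p)*63.123694] = 49.977334; exercise = 51.119988; V(2,2) = max -> 51.119988
  V(1,0) = exp(-r*dt) * [p*4.493704 + (1-p)*22.896332] = 14.308786; exercise = 0.000000; V(1,0) = max -> 14.308786
  V(1,1) = exp(-r*dt) * [p*22.896332 + (1-p)*51.119988] = 37.774397; exercise = 35.629666; V(1,1) = max -> 37.774397
  V(0,0) = exp(-r*dt) * [p*14.308786 + (1-p)*37.774397] = 26.730372; exercise = 15.640000; V(0,0) = max -> 26.730372

Answer: Price = V(0,0) = 26.7304


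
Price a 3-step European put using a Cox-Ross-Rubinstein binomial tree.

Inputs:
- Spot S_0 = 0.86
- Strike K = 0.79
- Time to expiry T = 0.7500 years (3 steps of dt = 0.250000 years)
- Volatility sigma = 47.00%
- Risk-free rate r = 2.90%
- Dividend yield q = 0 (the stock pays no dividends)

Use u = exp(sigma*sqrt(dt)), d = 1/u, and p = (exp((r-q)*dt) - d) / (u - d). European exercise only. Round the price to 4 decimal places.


Answer: Price = V(0,0) = 0.1008

Derivation:
dt = T/N = 0.250000
u = exp(sigma*sqrt(dt)) = 1.264909; d = 1/u = 0.790571
p = (exp((r-q)*dt) - d) / (u - d) = 0.456859
Discount per step: exp(-r*dt) = 0.992776
Stock lattice S(k, i) with i counting down-moves:
  k=0: S(0,0) = 0.8600
  k=1: S(1,0) = 1.0878; S(1,1) = 0.6799
  k=2: S(2,0) = 1.3760; S(2,1) = 0.8600; S(2,2) = 0.5375
  k=3: S(3,0) = 1.7405; S(3,1) = 1.0878; S(3,2) = 0.6799; S(3,3) = 0.4249
Terminal payoffs V(N, i) = max(K - S_T, 0):
  V(3,0) = 0.000000; V(3,1) = 0.000000; V(3,2) = 0.110109; V(3,3) = 0.365067
Backward induction: V(k, i) = exp(-r*dt) * [p * V(k+1, i) + (1-p) * V(k+1, i+1)].
  V(2,0) = exp(-r*dt) * [p*0.000000 + (1-p)*0.000000] = 0.000000
  V(2,1) = exp(-r*dt) * [p*0.000000 + (1-p)*0.110109] = 0.059373
  V(2,2) = exp(-r*dt) * [p*0.110109 + (1-p)*0.365067] = 0.246791
  V(1,0) = exp(-r*dt) * [p*0.000000 + (1-p)*0.059373] = 0.032015
  V(1,1) = exp(-r*dt) * [p*0.059373 + (1-p)*0.246791] = 0.160003
  V(0,0) = exp(-r*dt) * [p*0.032015 + (1-p)*0.160003] = 0.100797


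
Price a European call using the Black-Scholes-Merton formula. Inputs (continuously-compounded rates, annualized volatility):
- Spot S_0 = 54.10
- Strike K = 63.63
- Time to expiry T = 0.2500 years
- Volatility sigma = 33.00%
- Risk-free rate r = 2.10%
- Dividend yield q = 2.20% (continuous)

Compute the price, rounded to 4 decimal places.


d1 = (ln(S/K) + (r - q + 0.5*sigma^2) * T) / (sigma * sqrt(T)) = -0.90235377
d2 = d1 - sigma * sqrt(T) = -1.06735377
exp(-rT) = 0.99476376; exp(-qT) = 0.99451510
C = S_0 * exp(-qT) * N(d1) - K * exp(-rT) * N(d2)
N(d1) = 0.18343449; N(d2) = 0.14290606
C = 54.1000 * 0.99451510 * 0.18343449 - 63.6300 * 0.99476376 * 0.14290606 = 0.8239

Answer: Price = 0.8239
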